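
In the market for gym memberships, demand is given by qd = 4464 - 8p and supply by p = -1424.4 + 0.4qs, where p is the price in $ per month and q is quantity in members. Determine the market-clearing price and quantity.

p* = 86, q* = 3776

Solving each curve for q: qs = 3561 + 2.5p.
At equilibrium qd = qs, so 4464 - 8p = 3561 + 2.5p; collecting terms, 903 = 10.5p and p* = 86.
From the demand curve, q* = 4464 - 8(86) = 3776.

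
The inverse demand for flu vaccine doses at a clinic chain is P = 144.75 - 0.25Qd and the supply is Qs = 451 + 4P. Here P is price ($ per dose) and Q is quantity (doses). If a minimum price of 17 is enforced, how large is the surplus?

In direct form, Qd = 579 - 4P.
At P = 17: Qd = 511 and Qs = 519.
Surplus = Qs - Qd = 519 - 511 = 8.

Surplus = 8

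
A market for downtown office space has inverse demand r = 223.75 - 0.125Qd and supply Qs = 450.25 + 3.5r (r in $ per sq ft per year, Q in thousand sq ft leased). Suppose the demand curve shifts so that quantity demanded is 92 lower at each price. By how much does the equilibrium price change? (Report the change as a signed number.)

Δr = -8

In direct form, Qd = 1790 - 8r.
Equating demand and supply, 1790 - 8r = 450.25 + 3.5r gives 11.5r = 1339.75, so r* = 116.5.
Then Q* = 1790 - 8(116.5) = 858.
After the shift, demand is Qd = 1698 - 8r.
New equilibrium: 1247.75 = 11.5r, so r = 108.5 and Q = 830.
Δr = 108.5 - 116.5 = -8.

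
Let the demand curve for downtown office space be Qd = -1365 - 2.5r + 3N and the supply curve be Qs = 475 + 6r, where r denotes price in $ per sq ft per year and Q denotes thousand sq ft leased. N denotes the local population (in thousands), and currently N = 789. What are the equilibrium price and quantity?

With N = 789, demand is Qd = 1002 - 2.5r.
Set Qd = Qs: 1002 - 2.5r = 475 + 6r, so 527 = 8.5r and r* = 62.
Substitute back: Q* = 1002 - 2.5(62) = 847.

r* = 62, Q* = 847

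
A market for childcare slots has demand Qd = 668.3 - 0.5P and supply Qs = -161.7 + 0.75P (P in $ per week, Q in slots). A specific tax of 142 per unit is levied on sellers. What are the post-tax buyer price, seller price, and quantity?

P_b = 749.2, P_s = 607.2, Q = 293.7

Sellers keep P_s = P_b - 142 per unit, so supply in terms of the buyer price is Qs = -268.2 + 0.75P_b.
Set Qd = Qs: 668.3 - 0.5P_b = -268.2 + 0.75P_b, so 936.5 = 1.25P_b and P_b = 749.2.
Then P_s = 749.2 - 142 = 607.2 and Q = 668.3 - 0.5(749.2) = 293.7.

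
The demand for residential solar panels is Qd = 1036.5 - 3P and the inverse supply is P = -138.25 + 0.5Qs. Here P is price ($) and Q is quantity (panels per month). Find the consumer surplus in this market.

Rewriting in direct form: Qs = 276.5 + 2P.
Equating demand and supply, 1036.5 - 3P = 276.5 + 2P gives 5P = 760, so P* = 152.
Then Q* = 1036.5 - 3(152) = 580.5.
Demand choke price (Qd = 0): P = 1036.5/3 = 345.5. Consumer surplus = ½ × (345.5 - 152) × 580.5 = 56163.375.

Consumer surplus = 56163.375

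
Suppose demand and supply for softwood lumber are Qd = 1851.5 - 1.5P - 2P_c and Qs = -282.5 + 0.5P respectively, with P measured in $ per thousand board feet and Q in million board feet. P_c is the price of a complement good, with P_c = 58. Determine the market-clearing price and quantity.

With P_c = 58, demand is Qd = 1735.5 - 1.5P.
Set Qd = Qs: 1735.5 - 1.5P = -282.5 + 0.5P, so 2018 = 2P and P* = 1009.
Then Q* = 1735.5 - 1.5(1009) = 222.

P* = 1009, Q* = 222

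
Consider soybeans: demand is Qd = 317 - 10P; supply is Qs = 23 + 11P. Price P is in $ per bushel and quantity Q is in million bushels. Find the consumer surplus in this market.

Consumer surplus = 1566.45

At equilibrium Qd = Qs, so 317 - 10P = 23 + 11P; collecting terms, 294 = 21P and P* = 14.
Substitute back: Q* = 317 - 10(14) = 177.
Demand choke price (Qd = 0): P = 317/10 = 31.7. Consumer surplus = ½ × (31.7 - 14) × 177 = 1566.45.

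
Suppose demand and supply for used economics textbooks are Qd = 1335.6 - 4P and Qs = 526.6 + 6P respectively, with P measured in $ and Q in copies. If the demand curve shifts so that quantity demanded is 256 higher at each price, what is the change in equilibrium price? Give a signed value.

The market clears where 1335.6 - 4P = 526.6 + 6P. Rearranging, 10P = 809, hence P* = 80.9.
Then Q* = 1335.6 - 4(80.9) = 1012.
After the shift, demand is Qd = 1591.6 - 4P.
Re-solving, 10P = 1065 gives P = 106.5 and Q = 1165.6.
ΔP = 106.5 - 80.9 = 25.6.

ΔP = 25.6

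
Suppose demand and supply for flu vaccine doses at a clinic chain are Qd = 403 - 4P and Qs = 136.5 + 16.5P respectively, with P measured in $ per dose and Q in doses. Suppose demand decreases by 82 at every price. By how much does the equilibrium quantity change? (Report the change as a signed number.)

ΔQ = -66

The market clears where 403 - 4P = 136.5 + 16.5P. Rearranging, 20.5P = 266.5, hence P* = 13.
Plugging P* into demand: Q* = 403 - 4(13) = 351.
After the shift, demand is Qd = 321 - 4P.
Re-solving, 20.5P = 184.5 gives P = 9 and Q = 285.
ΔQ = 285 - 351 = -66.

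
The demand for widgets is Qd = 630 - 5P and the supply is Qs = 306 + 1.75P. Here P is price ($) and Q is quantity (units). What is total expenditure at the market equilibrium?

Total expenditure = 18720

At equilibrium Qd = Qs, so 630 - 5P = 306 + 1.75P; collecting terms, 324 = 6.75P and P* = 48.
Plugging P* into demand: Q* = 630 - 5(48) = 390.
Total expenditure = P* × Q* = 48 × 390 = 18720.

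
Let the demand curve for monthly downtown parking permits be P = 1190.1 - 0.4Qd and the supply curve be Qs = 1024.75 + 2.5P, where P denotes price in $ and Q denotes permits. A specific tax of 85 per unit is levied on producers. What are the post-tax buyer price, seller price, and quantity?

Inverting to quantity form: Qd = 2975.25 - 2.5P.
With a tax of 85 on producers, they supply based on the net price P_s = P_b - 85, so Qs = 812.25 + 2.5P_b.
Set Qd = Qs: 2975.25 - 2.5P_b = 812.25 + 2.5P_b, so 2163 = 5P_b and P_b = 432.6.
So P_s = 347.6 and the quantity traded is Q = 2975.25 - 2.5(432.6) = 1893.75.

P_b = 432.6, P_s = 347.6, Q = 1893.75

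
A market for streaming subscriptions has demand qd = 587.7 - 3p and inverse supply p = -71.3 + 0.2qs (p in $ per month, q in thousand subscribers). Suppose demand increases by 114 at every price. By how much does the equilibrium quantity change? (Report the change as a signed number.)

Inverting to quantity form: qs = 356.5 + 5p.
Set qd = qs: 587.7 - 3p = 356.5 + 5p, so 231.2 = 8p and p* = 28.9.
Substitute back: q* = 587.7 - 3(28.9) = 501.
After the shift, demand is qd = 701.7 - 3p.
Re-solving, 8p = 345.2 gives p = 43.15 and q = 572.25.
Δq = 572.25 - 501 = 71.25.

Δq = 71.25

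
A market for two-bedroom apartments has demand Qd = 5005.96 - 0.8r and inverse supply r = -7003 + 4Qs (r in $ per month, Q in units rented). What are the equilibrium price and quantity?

In direct form, Qs = 1750.75 + 0.25r.
Equating demand and supply, 5005.96 - 0.8r = 1750.75 + 0.25r gives 1.05r = 3255.21, so r* = 3100.2.
Plugging r* into demand: Q* = 5005.96 - 0.8(3100.2) = 2525.8.

r* = 3100.2, Q* = 2525.8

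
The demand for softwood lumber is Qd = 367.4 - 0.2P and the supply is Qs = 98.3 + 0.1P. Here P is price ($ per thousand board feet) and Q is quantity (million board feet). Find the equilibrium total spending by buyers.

Set Qd = Qs: 367.4 - 0.2P = 98.3 + 0.1P, so 269.1 = 0.3P and P* = 897.
Plugging P* into demand: Q* = 367.4 - 0.2(897) = 188.
Total spending by buyers = P* × Q* = 897 × 188 = 168636.

Total spending by buyers = 168636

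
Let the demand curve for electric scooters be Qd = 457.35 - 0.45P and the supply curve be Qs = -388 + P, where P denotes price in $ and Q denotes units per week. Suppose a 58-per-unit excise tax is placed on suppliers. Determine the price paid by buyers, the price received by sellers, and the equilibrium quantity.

P_b = 623, P_s = 565, Q = 177

The tax drives a wedge P_b - P_s = 58. Substituting P_s = P_b - 58 into supply: Qs = -446 + P_b.
Market clearing requires 457.35 - 0.45P_b = -446 + P_b; hence 903.35 = 1.45P_b and P_b = 623.
So P_s = 565 and the quantity traded is Q = 457.35 - 0.45(623) = 177.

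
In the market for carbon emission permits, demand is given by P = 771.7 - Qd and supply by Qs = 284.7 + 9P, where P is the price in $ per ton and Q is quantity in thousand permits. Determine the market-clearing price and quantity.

Rewriting in direct form: Qd = 771.7 - P.
Set Qd = Qs: 771.7 - P = 284.7 + 9P, so 487 = 10P and P* = 48.7.
From the demand curve, Q* = 771.7 - 48.7 = 723.

P* = 48.7, Q* = 723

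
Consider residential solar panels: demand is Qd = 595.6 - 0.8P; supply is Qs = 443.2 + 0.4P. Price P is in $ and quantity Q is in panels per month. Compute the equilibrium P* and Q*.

Set Qd = Qs: 595.6 - 0.8P = 443.2 + 0.4P, so 152.4 = 1.2P and P* = 127.
Plugging P* into demand: Q* = 595.6 - 0.8(127) = 494.

P* = 127, Q* = 494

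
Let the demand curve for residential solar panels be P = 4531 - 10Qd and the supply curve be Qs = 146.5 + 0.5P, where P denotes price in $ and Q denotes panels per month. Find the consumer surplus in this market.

Consumer surplus = 808020

Inverting to quantity form: Qd = 453.1 - 0.1P.
The market clears where 453.1 - 0.1P = 146.5 + 0.5P. Rearranging, 0.6P = 306.6, hence P* = 511.
Substitute back: Q* = 453.1 - 0.1(511) = 402.
Demand choke price (Qd = 0): P = 453.1/0.1 = 4531. Consumer surplus = ½ × (4531 - 511) × 402 = 808020.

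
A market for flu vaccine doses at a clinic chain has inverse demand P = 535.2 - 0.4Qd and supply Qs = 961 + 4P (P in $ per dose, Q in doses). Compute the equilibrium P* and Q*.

Inverting to quantity form: Qd = 1338 - 2.5P.
At equilibrium Qd = Qs, so 1338 - 2.5P = 961 + 4P; collecting terms, 377 = 6.5P and P* = 58.
Then Q* = 1338 - 2.5(58) = 1193.

P* = 58, Q* = 1193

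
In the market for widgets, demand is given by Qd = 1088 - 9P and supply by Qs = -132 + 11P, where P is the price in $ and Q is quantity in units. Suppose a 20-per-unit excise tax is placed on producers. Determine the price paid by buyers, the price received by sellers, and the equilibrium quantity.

P_b = 72, P_s = 52, Q = 440

With a tax of 20 on producers, they supply based on the net price P_s = P_b - 20, so Qs = -352 + 11P_b.
Equate demand and the shifted supply: 1088 - 9P_b = -352 + 11P_b, giving 20P_b = 1440, so P_b = 72.
Then P_s = 72 - 20 = 52 and Q = 1088 - 9(72) = 440.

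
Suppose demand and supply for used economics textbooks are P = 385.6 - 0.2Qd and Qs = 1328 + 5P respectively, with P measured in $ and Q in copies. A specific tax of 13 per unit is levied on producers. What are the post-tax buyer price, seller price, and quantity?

P_b = 66.5, P_s = 53.5, Q = 1595.5

Inverting to quantity form: Qd = 1928 - 5P.
Producers keep P_s = P_b - 13 per unit, so supply in terms of the buyer price is Qs = 1263 + 5P_b.
Market clearing requires 1928 - 5P_b = 1263 + 5P_b; hence 665 = 10P_b and P_b = 66.5.
So P_s = 53.5 and the quantity traded is Q = 1928 - 5(66.5) = 1595.5.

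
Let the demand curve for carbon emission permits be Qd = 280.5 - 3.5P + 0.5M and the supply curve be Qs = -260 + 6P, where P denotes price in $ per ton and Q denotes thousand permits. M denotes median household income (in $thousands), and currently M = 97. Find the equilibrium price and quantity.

With M = 97, demand is Qd = 329 - 3.5P.
The market clears where 329 - 3.5P = -260 + 6P. Rearranging, 9.5P = 589, hence P* = 62.
Substitute back: Q* = 329 - 3.5(62) = 112.

P* = 62, Q* = 112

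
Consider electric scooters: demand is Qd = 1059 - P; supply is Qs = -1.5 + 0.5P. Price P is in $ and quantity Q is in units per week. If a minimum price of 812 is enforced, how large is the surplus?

Surplus = 157.5

With P fixed at 812, quantity demanded is 247 and quantity supplied is 404.5.
Surplus = Qs - Qd = 404.5 - 247 = 157.5.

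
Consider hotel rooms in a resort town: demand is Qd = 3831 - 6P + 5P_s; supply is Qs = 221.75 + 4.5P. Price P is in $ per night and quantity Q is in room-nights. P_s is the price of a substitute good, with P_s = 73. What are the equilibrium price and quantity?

With P_s = 73, demand is Qd = 4196 - 6P.
At equilibrium Qd = Qs, so 4196 - 6P = 221.75 + 4.5P; collecting terms, 3974.25 = 10.5P and P* = 378.5.
Plugging P* into demand: Q* = 4196 - 6(378.5) = 1925.

P* = 378.5, Q* = 1925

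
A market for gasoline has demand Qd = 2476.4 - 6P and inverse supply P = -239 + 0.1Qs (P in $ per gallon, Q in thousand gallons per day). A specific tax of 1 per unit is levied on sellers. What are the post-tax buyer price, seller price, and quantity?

P_b = 6.025, P_s = 5.025, Q = 2440.25

Rewriting in direct form: Qs = 2390 + 10P.
Sellers keep P_s = P_b - 1 per unit, so supply in terms of the buyer price is Qs = 2380 + 10P_b.
Market clearing requires 2476.4 - 6P_b = 2380 + 10P_b; hence 96.4 = 16P_b and P_b = 6.025.
So P_s = 5.025 and the quantity traded is Q = 2476.4 - 6(6.025) = 2440.25.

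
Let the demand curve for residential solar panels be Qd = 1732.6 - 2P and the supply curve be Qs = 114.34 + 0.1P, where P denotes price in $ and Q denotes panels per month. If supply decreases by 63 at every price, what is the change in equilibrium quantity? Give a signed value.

Equating demand and supply, 1732.6 - 2P = 114.34 + 0.1P gives 2.1P = 1618.26, so P* = 770.6.
Substitute back: Q* = 1732.6 - 2(770.6) = 191.4.
After the shift, supply is Qs = 51.34 + 0.1P.
Re-solving, 2.1P = 1681.26 gives P = 800.6 and Q = 131.4.
ΔQ = 131.4 - 191.4 = -60.

ΔQ = -60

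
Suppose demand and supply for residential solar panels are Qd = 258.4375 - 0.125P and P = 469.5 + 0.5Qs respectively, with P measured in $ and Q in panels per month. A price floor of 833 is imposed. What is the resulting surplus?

Surplus = 572.6875

Solving each curve for Q: Qs = -939 + 2P.
With P fixed at 833, quantity demanded is 154.3125 and quantity supplied is 727.
Surplus = Qs - Qd = 727 - 154.3125 = 572.6875.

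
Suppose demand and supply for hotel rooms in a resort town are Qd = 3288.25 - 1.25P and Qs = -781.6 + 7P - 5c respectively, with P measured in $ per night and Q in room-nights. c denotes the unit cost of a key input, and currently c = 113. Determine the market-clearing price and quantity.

With c = 113, supply is Qs = -1346.6 + 7P.
Equating demand and supply, 3288.25 - 1.25P = -1346.6 + 7P gives 8.25P = 4634.85, so P* = 561.8.
Plugging P* into demand: Q* = 3288.25 - 1.25(561.8) = 2586.

P* = 561.8, Q* = 2586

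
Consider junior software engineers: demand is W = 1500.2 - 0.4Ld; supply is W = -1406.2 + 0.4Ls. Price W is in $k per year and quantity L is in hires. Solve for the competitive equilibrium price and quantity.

Solving each curve for L: Ld = 3750.5 - 2.5W and Ls = 3515.5 + 2.5W.
The market clears where 3750.5 - 2.5W = 3515.5 + 2.5W. Rearranging, 5W = 235, hence W* = 47.
Then L* = 3750.5 - 2.5(47) = 3633.

W* = 47, L* = 3633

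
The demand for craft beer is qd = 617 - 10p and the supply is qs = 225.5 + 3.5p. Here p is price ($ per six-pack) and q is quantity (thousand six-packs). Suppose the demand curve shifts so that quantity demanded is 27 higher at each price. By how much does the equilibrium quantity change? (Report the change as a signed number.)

The market clears where 617 - 10p = 225.5 + 3.5p. Rearranging, 13.5p = 391.5, hence p* = 29.
Plugging p* into demand: q* = 617 - 10(29) = 327.
After the shift, demand is qd = 644 - 10p.
Re-solving, 13.5p = 418.5 gives p = 31 and q = 334.
Δq = 334 - 327 = 7.

Δq = 7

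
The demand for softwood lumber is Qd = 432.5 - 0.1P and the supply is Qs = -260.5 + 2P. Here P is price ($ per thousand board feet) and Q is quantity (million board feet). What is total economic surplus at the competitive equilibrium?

At equilibrium Qd = Qs, so 432.5 - 0.1P = -260.5 + 2P; collecting terms, 693 = 2.1P and P* = 330.
Then Q* = 432.5 - 0.1(330) = 399.5.
Demand choke price = 4325; supply choke price = 130.25. CS = ½(4325 - 330)(399.5) = 798001.25; PS = ½(330 - 130.25)(399.5) = 39900.0625. Total surplus = 837901.3125.

Total surplus = 837901.3125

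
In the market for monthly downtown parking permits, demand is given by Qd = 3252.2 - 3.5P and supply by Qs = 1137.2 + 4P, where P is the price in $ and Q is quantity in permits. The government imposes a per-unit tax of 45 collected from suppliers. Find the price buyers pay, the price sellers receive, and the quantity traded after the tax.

The tax drives a wedge P_b - P_s = 45. Substituting P_s = P_b - 45 into supply: Qs = 957.2 + 4P_b.
Market clearing requires 3252.2 - 3.5P_b = 957.2 + 4P_b; hence 2295 = 7.5P_b and P_b = 306.
So P_s = 261 and the quantity traded is Q = 3252.2 - 3.5(306) = 2181.2.

P_b = 306, P_s = 261, Q = 2181.2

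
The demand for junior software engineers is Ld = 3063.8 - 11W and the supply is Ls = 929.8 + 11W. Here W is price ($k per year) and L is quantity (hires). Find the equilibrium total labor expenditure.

Equating demand and supply, 3063.8 - 11W = 929.8 + 11W gives 22W = 2134, so W* = 97.
Plugging W* into demand: L* = 3063.8 - 11(97) = 1996.8.
Total labor expenditure = W* × L* = 97 × 1996.8 = 193689.6.

Total labor expenditure = 193689.6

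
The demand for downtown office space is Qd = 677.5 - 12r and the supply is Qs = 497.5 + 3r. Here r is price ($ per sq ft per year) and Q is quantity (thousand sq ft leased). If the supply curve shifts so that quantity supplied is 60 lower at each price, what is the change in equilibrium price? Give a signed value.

Equating demand and supply, 677.5 - 12r = 497.5 + 3r gives 15r = 180, so r* = 12.
Substitute back: Q* = 677.5 - 12(12) = 533.5.
After the shift, supply is Qs = 437.5 + 3r.
Re-solving, 15r = 240 gives r = 16 and Q = 485.5.
Δr = 16 - 12 = 4.

Δr = 4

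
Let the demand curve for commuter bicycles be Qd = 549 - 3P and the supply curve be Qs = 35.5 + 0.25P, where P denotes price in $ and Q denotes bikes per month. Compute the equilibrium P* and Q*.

At equilibrium Qd = Qs, so 549 - 3P = 35.5 + 0.25P; collecting terms, 513.5 = 3.25P and P* = 158.
Substitute back: Q* = 549 - 3(158) = 75.

P* = 158, Q* = 75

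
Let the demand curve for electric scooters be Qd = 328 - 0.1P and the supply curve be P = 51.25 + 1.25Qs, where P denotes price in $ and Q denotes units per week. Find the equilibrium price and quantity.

P* = 410, Q* = 287

Solving each curve for Q: Qs = -41 + 0.8P.
Equating demand and supply, 328 - 0.1P = -41 + 0.8P gives 0.9P = 369, so P* = 410.
Substitute back: Q* = 328 - 0.1(410) = 287.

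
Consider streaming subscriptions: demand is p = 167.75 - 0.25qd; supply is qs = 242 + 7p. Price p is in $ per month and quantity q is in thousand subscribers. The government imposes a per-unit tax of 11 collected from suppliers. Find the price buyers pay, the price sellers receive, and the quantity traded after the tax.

p_b = 46, p_s = 35, q = 487

Inverting to quantity form: qd = 671 - 4p.
With a tax of 11 on suppliers, they supply based on the net price p_s = p_b - 11, so qs = 165 + 7p_b.
Equate demand and the shifted supply: 671 - 4p_b = 165 + 7p_b, giving 11p_b = 506, so p_b = 46.
So p_s = 35 and the quantity traded is q = 671 - 4(46) = 487.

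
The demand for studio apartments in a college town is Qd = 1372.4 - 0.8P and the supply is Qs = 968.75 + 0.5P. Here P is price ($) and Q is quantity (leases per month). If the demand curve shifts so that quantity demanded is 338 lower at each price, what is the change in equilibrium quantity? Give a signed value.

ΔQ = -130

At equilibrium Qd = Qs, so 1372.4 - 0.8P = 968.75 + 0.5P; collecting terms, 403.65 = 1.3P and P* = 310.5.
Then Q* = 1372.4 - 0.8(310.5) = 1124.
After the shift, demand is Qd = 1034.4 - 0.8P.
Re-solving, 1.3P = 65.65 gives P = 50.5 and Q = 994.
ΔQ = 994 - 1124 = -130.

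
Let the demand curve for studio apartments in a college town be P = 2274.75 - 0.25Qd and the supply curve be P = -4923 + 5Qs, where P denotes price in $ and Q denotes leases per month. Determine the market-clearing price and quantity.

P* = 1932, Q* = 1371

Rewriting in direct form: Qd = 9099 - 4P and Qs = 984.6 + 0.2P.
Set Qd = Qs: 9099 - 4P = 984.6 + 0.2P, so 8114.4 = 4.2P and P* = 1932.
Then Q* = 9099 - 4(1932) = 1371.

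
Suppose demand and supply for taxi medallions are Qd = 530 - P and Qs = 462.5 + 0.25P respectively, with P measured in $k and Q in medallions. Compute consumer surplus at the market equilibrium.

Set Qd = Qs: 530 - P = 462.5 + 0.25P, so 67.5 = 1.25P and P* = 54.
From the demand curve, Q* = 530 - 54 = 476.
Demand choke price (Qd = 0): P = 530. Consumer surplus = ½ × (530 - 54) × 476 = 113288.

Consumer surplus = 113288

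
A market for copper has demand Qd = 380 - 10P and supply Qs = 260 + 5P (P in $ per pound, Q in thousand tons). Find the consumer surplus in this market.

The market clears where 380 - 10P = 260 + 5P. Rearranging, 15P = 120, hence P* = 8.
From the demand curve, Q* = 380 - 10(8) = 300.
Demand choke price (Qd = 0): P = 380/10 = 38. Consumer surplus = ½ × (38 - 8) × 300 = 4500.

Consumer surplus = 4500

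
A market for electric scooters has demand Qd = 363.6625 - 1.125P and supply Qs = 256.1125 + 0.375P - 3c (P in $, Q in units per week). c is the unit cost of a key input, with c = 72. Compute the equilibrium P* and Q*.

P* = 215.7, Q* = 121

With c = 72, supply is Qs = 40.1125 + 0.375P.
Set Qd = Qs: 363.6625 - 1.125P = 40.1125 + 0.375P, so 323.55 = 1.5P and P* = 215.7.
From the demand curve, Q* = 363.6625 - 1.125(215.7) = 121.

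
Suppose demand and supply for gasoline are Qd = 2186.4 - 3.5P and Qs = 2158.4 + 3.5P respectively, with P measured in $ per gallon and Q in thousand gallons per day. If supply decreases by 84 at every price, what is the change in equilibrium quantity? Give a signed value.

ΔQ = -42

At equilibrium Qd = Qs, so 2186.4 - 3.5P = 2158.4 + 3.5P; collecting terms, 28 = 7P and P* = 4.
Plugging P* into demand: Q* = 2186.4 - 3.5(4) = 2172.4.
After the shift, supply is Qs = 2074.4 + 3.5P.
New equilibrium: 112 = 7P, so P = 16 and Q = 2130.4.
ΔQ = 2130.4 - 2172.4 = -42.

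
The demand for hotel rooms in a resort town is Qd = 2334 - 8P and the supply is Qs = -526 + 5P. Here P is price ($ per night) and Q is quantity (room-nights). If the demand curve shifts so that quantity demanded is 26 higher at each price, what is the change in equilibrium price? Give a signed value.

ΔP = 2

Set Qd = Qs: 2334 - 8P = -526 + 5P, so 2860 = 13P and P* = 220.
From the demand curve, Q* = 2334 - 8(220) = 574.
After the shift, demand is Qd = 2360 - 8P.
Re-solving, 13P = 2886 gives P = 222 and Q = 584.
ΔP = 222 - 220 = 2.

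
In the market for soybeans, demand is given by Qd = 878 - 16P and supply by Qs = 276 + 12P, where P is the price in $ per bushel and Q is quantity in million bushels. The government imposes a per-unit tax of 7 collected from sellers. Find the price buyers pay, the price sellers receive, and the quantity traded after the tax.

The tax drives a wedge P_b - P_s = 7. Substituting P_s = P_b - 7 into supply: Qs = 192 + 12P_b.
Equate demand and the shifted supply: 878 - 16P_b = 192 + 12P_b, giving 28P_b = 686, so P_b = 24.5.
Then P_s = 24.5 - 7 = 17.5 and Q = 878 - 16(24.5) = 486.

P_b = 24.5, P_s = 17.5, Q = 486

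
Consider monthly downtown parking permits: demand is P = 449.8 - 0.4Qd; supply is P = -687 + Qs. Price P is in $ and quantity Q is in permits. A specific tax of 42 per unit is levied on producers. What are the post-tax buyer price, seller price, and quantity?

P_b = 137, P_s = 95, Q = 782

Inverting to quantity form: Qd = 1124.5 - 2.5P and Qs = 687 + P.
Producers keep P_s = P_b - 42 per unit, so supply in terms of the buyer price is Qs = 645 + P_b.
Equate demand and the shifted supply: 1124.5 - 2.5P_b = 645 + P_b, giving 3.5P_b = 479.5, so P_b = 137.
Then P_s = 137 - 42 = 95 and Q = 1124.5 - 2.5(137) = 782.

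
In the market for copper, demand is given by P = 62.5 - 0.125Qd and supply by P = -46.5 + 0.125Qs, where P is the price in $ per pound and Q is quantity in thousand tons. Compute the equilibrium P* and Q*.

P* = 8, Q* = 436

Solving each curve for Q: Qd = 500 - 8P and Qs = 372 + 8P.
The market clears where 500 - 8P = 372 + 8P. Rearranging, 16P = 128, hence P* = 8.
Then Q* = 500 - 8(8) = 436.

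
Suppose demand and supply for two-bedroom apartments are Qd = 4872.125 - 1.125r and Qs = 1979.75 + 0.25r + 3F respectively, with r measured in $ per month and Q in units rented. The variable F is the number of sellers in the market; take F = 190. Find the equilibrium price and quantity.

r* = 1689, Q* = 2972

With F = 190, supply is Qs = 2549.75 + 0.25r.
Equating demand and supply, 4872.125 - 1.125r = 2549.75 + 0.25r gives 1.375r = 2322.375, so r* = 1689.
Substitute back: Q* = 4872.125 - 1.125(1689) = 2972.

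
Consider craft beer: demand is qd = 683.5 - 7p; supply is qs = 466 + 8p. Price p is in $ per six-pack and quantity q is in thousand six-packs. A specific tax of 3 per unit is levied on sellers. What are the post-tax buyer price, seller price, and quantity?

Sellers keep p_s = p_b - 3 per unit, so supply in terms of the buyer price is qs = 442 + 8p_b.
Equate demand and the shifted supply: 683.5 - 7p_b = 442 + 8p_b, giving 15p_b = 241.5, so p_b = 16.1.
So p_s = 13.1 and the quantity traded is q = 683.5 - 7(16.1) = 570.8.

p_b = 16.1, p_s = 13.1, q = 570.8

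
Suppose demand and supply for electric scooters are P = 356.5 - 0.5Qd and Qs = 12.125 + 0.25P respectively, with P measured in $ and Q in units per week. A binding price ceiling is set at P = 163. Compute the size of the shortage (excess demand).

Rewriting in direct form: Qd = 713 - 2P.
With P fixed at 163, quantity demanded is 387 and quantity supplied is 52.875.
Shortage = Qd - Qs = 387 - 52.875 = 334.125.

Shortage = 334.125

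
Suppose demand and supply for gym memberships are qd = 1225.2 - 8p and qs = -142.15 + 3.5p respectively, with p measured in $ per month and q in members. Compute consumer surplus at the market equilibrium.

Equating demand and supply, 1225.2 - 8p = -142.15 + 3.5p gives 11.5p = 1367.35, so p* = 118.9.
Then q* = 1225.2 - 8(118.9) = 274.
Demand choke price (qd = 0): p = 1225.2/8 = 153.15. Consumer surplus = ½ × (153.15 - 118.9) × 274 = 4692.25.

Consumer surplus = 4692.25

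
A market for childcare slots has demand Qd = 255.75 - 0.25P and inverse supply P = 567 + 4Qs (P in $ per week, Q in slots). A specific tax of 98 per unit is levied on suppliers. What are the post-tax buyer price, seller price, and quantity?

P_b = 844, P_s = 746, Q = 44.75

Solving each curve for Q: Qs = -141.75 + 0.25P.
Suppliers keep P_s = P_b - 98 per unit, so supply in terms of the buyer price is Qs = -166.25 + 0.25P_b.
Market clearing requires 255.75 - 0.25P_b = -166.25 + 0.25P_b; hence 422 = 0.5P_b and P_b = 844.
So P_s = 746 and the quantity traded is Q = 255.75 - 0.25(844) = 44.75.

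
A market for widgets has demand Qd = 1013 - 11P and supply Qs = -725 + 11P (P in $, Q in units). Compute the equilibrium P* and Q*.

P* = 79, Q* = 144

Set Qd = Qs: 1013 - 11P = -725 + 11P, so 1738 = 22P and P* = 79.
Plugging P* into demand: Q* = 1013 - 11(79) = 144.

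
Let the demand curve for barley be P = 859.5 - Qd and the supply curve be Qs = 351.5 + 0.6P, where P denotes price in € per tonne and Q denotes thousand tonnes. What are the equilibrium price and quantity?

P* = 317.5, Q* = 542

Inverting to quantity form: Qd = 859.5 - P.
Set Qd = Qs: 859.5 - P = 351.5 + 0.6P, so 508 = 1.6P and P* = 317.5.
Substitute back: Q* = 859.5 - 317.5 = 542.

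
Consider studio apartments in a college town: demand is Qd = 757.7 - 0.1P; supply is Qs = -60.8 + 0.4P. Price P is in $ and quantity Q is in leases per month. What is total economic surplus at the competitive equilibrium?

Total surplus = 2205225

Equating demand and supply, 757.7 - 0.1P = -60.8 + 0.4P gives 0.5P = 818.5, so P* = 1637.
From the demand curve, Q* = 757.7 - 0.1(1637) = 594.
Demand choke price = 7577; supply choke price = 152. CS = ½(7577 - 1637)(594) = 1764180; PS = ½(1637 - 152)(594) = 441045. Total surplus = 2205225.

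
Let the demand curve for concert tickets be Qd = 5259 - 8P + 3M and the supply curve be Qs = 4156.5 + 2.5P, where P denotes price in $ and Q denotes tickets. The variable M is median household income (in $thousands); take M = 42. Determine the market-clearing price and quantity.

P* = 117, Q* = 4449

With M = 42, demand is Qd = 5385 - 8P.
At equilibrium Qd = Qs, so 5385 - 8P = 4156.5 + 2.5P; collecting terms, 1228.5 = 10.5P and P* = 117.
Substitute back: Q* = 5385 - 8(117) = 4449.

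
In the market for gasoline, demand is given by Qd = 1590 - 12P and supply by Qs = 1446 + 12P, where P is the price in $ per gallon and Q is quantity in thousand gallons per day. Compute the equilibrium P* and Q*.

Set Qd = Qs: 1590 - 12P = 1446 + 12P, so 144 = 24P and P* = 6.
Plugging P* into demand: Q* = 1590 - 12(6) = 1518.

P* = 6, Q* = 1518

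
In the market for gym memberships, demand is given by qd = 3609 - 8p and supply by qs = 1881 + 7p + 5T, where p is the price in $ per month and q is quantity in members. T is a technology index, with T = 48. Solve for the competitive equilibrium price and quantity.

p* = 99.2, q* = 2815.4

With T = 48, supply is qs = 2121 + 7p.
At equilibrium qd = qs, so 3609 - 8p = 2121 + 7p; collecting terms, 1488 = 15p and p* = 99.2.
Then q* = 3609 - 8(99.2) = 2815.4.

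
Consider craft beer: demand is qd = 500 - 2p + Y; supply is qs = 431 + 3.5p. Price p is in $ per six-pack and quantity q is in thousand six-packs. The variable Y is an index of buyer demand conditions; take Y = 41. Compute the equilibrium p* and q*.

p* = 20, q* = 501

With Y = 41, demand is qd = 541 - 2p.
The market clears where 541 - 2p = 431 + 3.5p. Rearranging, 5.5p = 110, hence p* = 20.
Then q* = 541 - 2(20) = 501.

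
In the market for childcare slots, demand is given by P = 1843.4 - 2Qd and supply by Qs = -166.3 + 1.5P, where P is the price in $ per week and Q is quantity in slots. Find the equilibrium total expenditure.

Rewriting in direct form: Qd = 921.7 - 0.5P.
Set Qd = Qs: 921.7 - 0.5P = -166.3 + 1.5P, so 1088 = 2P and P* = 544.
Plugging P* into demand: Q* = 921.7 - 0.5(544) = 649.7.
Total expenditure = P* × Q* = 544 × 649.7 = 353436.8.

Total expenditure = 353436.8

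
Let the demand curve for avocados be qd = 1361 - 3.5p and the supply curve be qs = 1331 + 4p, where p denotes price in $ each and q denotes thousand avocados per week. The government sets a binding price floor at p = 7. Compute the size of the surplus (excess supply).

Surplus = 22.5

Evaluating both curves at the floor price 7 gives qd = 1336.5, qs = 1359.
Surplus = qs - qd = 1359 - 1336.5 = 22.5.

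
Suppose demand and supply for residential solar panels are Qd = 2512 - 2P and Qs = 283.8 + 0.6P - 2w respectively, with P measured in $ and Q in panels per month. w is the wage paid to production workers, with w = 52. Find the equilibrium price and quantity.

P* = 897, Q* = 718

With w = 52, supply is Qs = 179.8 + 0.6P.
Set Qd = Qs: 2512 - 2P = 179.8 + 0.6P, so 2332.2 = 2.6P and P* = 897.
Plugging P* into demand: Q* = 2512 - 2(897) = 718.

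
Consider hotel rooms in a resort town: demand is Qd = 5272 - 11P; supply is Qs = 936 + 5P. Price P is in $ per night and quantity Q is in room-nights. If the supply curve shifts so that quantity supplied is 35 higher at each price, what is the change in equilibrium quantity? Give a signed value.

The market clears where 5272 - 11P = 936 + 5P. Rearranging, 16P = 4336, hence P* = 271.
Plugging P* into demand: Q* = 5272 - 11(271) = 2291.
After the shift, supply is Qs = 971 + 5P.
The new intersection has 4301 = 16P, i.e. P = 268.8125, Q = 2315.0625.
ΔQ = 2315.0625 - 2291 = 24.0625.

ΔQ = 24.0625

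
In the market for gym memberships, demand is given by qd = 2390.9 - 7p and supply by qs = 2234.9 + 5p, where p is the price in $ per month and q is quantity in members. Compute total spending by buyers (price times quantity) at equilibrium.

Total spending by buyers = 29898.7

Equating demand and supply, 2390.9 - 7p = 2234.9 + 5p gives 12p = 156, so p* = 13.
Substitute back: q* = 2390.9 - 7(13) = 2299.9.
Total spending by buyers = p* × q* = 13 × 2299.9 = 29898.7.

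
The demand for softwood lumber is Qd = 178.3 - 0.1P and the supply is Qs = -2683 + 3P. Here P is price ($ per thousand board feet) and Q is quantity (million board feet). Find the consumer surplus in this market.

Consumer surplus = 36980

At equilibrium Qd = Qs, so 178.3 - 0.1P = -2683 + 3P; collecting terms, 2861.3 = 3.1P and P* = 923.
Substitute back: Q* = 178.3 - 0.1(923) = 86.
Demand choke price (Qd = 0): P = 178.3/0.1 = 1783. Consumer surplus = ½ × (1783 - 923) × 86 = 36980.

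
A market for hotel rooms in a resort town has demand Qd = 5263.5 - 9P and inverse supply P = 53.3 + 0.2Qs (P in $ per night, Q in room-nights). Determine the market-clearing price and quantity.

P* = 395, Q* = 1708.5

Solving each curve for Q: Qs = -266.5 + 5P.
Equating demand and supply, 5263.5 - 9P = -266.5 + 5P gives 14P = 5530, so P* = 395.
Substitute back: Q* = 5263.5 - 9(395) = 1708.5.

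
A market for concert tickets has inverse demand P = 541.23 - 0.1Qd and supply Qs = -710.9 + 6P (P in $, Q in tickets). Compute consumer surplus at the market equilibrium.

Consumer surplus = 125658.8045

Solving each curve for Q: Qd = 5412.3 - 10P.
At equilibrium Qd = Qs, so 5412.3 - 10P = -710.9 + 6P; collecting terms, 6123.2 = 16P and P* = 382.7.
Plugging P* into demand: Q* = 5412.3 - 10(382.7) = 1585.3.
Demand choke price (Qd = 0): P = 5412.3/10 = 541.23. Consumer surplus = ½ × (541.23 - 382.7) × 1585.3 = 125658.8045.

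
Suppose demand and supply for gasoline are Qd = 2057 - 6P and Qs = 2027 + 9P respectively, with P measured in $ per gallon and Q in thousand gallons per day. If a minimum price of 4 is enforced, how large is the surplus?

At P = 4: Qd = 2033 and Qs = 2063.
Surplus = Qs - Qd = 2063 - 2033 = 30.

Surplus = 30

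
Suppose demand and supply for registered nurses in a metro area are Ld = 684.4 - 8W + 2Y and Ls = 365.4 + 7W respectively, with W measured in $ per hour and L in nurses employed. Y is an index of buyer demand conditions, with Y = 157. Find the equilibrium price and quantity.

With Y = 157, demand is Ld = 998.4 - 8W.
Equating demand and supply, 998.4 - 8W = 365.4 + 7W gives 15W = 633, so W* = 42.2.
Then L* = 998.4 - 8(42.2) = 660.8.

W* = 42.2, L* = 660.8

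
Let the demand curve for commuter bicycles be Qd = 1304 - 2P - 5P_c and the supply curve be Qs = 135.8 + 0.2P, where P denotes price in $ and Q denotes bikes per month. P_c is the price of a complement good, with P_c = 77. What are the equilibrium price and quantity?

With P_c = 77, demand is Qd = 919 - 2P.
The market clears where 919 - 2P = 135.8 + 0.2P. Rearranging, 2.2P = 783.2, hence P* = 356.
Then Q* = 919 - 2(356) = 207.

P* = 356, Q* = 207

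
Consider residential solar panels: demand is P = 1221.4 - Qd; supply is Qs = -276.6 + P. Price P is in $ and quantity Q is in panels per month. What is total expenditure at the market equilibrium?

Total expenditure = 353827.6

Rewriting in direct form: Qd = 1221.4 - P.
The market clears where 1221.4 - P = -276.6 + P. Rearranging, 2P = 1498, hence P* = 749.
Substitute back: Q* = 1221.4 - 749 = 472.4.
Total expenditure = P* × Q* = 749 × 472.4 = 353827.6.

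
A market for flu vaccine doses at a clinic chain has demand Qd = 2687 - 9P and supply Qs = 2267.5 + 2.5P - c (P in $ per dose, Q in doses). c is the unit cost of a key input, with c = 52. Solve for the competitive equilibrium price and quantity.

With c = 52, supply is Qs = 2215.5 + 2.5P.
The market clears where 2687 - 9P = 2215.5 + 2.5P. Rearranging, 11.5P = 471.5, hence P* = 41.
From the demand curve, Q* = 2687 - 9(41) = 2318.

P* = 41, Q* = 2318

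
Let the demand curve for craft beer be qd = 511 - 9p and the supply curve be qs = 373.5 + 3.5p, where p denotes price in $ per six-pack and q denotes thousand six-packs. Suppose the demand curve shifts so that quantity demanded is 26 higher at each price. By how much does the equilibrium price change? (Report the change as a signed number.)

Δp = 2.08

At equilibrium qd = qs, so 511 - 9p = 373.5 + 3.5p; collecting terms, 137.5 = 12.5p and p* = 11.
Substitute back: q* = 511 - 9(11) = 412.
After the shift, demand is qd = 537 - 9p.
Re-solving, 12.5p = 163.5 gives p = 13.08 and q = 419.28.
Δp = 13.08 - 11 = 2.08.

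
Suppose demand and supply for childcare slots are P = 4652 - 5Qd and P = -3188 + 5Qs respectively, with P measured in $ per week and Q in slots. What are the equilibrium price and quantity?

Solving each curve for Q: Qd = 930.4 - 0.2P and Qs = 637.6 + 0.2P.
Set Qd = Qs: 930.4 - 0.2P = 637.6 + 0.2P, so 292.8 = 0.4P and P* = 732.
Then Q* = 930.4 - 0.2(732) = 784.

P* = 732, Q* = 784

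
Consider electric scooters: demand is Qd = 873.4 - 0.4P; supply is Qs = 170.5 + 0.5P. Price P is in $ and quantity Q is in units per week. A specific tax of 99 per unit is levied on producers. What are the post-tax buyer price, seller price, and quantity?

Producers keep P_s = P_b - 99 per unit, so supply in terms of the buyer price is Qs = 121 + 0.5P_b.
Market clearing requires 873.4 - 0.4P_b = 121 + 0.5P_b; hence 752.4 = 0.9P_b and P_b = 836.
So P_s = 737 and the quantity traded is Q = 873.4 - 0.4(836) = 539.

P_b = 836, P_s = 737, Q = 539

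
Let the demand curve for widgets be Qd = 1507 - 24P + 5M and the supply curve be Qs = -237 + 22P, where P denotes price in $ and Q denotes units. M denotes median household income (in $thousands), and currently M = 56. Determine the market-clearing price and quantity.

With M = 56, demand is Qd = 1787 - 24P.
Set Qd = Qs: 1787 - 24P = -237 + 22P, so 2024 = 46P and P* = 44.
Plugging P* into demand: Q* = 1787 - 24(44) = 731.

P* = 44, Q* = 731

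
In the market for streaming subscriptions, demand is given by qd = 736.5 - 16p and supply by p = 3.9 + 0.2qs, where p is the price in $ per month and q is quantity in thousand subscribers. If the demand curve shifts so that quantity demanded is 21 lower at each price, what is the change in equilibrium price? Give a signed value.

In direct form, qs = -19.5 + 5p.
The market clears where 736.5 - 16p = -19.5 + 5p. Rearranging, 21p = 756, hence p* = 36.
Substitute back: q* = 736.5 - 16(36) = 160.5.
After the shift, demand is qd = 715.5 - 16p.
New equilibrium: 735 = 21p, so p = 35 and q = 155.5.
Δp = 35 - 36 = -1.

Δp = -1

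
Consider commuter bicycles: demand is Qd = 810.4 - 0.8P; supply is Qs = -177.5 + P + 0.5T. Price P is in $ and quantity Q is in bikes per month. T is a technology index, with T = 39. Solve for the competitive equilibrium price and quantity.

With T = 39, supply is Qs = -158 + P.
Set Qd = Qs: 810.4 - 0.8P = -158 + P, so 968.4 = 1.8P and P* = 538.
Plugging P* into demand: Q* = 810.4 - 0.8(538) = 380.

P* = 538, Q* = 380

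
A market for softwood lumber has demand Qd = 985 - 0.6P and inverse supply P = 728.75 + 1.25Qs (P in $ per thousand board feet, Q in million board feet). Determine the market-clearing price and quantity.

Solving each curve for Q: Qs = -583 + 0.8P.
Set Qd = Qs: 985 - 0.6P = -583 + 0.8P, so 1568 = 1.4P and P* = 1120.
From the demand curve, Q* = 985 - 0.6(1120) = 313.

P* = 1120, Q* = 313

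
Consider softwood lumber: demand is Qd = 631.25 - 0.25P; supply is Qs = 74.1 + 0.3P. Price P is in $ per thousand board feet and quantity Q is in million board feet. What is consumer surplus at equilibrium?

Consumer surplus = 285768

Set Qd = Qs: 631.25 - 0.25P = 74.1 + 0.3P, so 557.15 = 0.55P and P* = 1013.
From the demand curve, Q* = 631.25 - 0.25(1013) = 378.
Demand choke price (Qd = 0): P = 631.25/0.25 = 2525. Consumer surplus = ½ × (2525 - 1013) × 378 = 285768.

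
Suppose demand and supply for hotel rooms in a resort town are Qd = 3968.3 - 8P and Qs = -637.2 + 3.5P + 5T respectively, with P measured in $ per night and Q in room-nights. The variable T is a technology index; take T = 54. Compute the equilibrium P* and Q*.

P* = 377, Q* = 952.3

With T = 54, supply is Qs = -367.2 + 3.5P.
The market clears where 3968.3 - 8P = -367.2 + 3.5P. Rearranging, 11.5P = 4335.5, hence P* = 377.
Substitute back: Q* = 3968.3 - 8(377) = 952.3.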